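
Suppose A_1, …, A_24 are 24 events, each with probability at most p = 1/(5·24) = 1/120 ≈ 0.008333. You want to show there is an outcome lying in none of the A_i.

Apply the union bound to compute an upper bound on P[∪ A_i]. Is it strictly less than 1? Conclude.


Union bound: P[∪_{i=1}^{24} A_i] ≤ Σ_i P[A_i] ≤ 24·p = 24·(1/120) = 1/5.
Numerically: 1/5 ≈ 0.200000.
Is 1/5 < 1? YES.
Since P[∪ A_i] ≤ 1/5 < 1, the complement has P[∩ A_i^c] ≥ 1 − 1/5 = 4/5 > 0, so some outcome avoids every A_i.

24·p = 1/5 ≈ 0.200000; existence CERTIFIED by the union bound.


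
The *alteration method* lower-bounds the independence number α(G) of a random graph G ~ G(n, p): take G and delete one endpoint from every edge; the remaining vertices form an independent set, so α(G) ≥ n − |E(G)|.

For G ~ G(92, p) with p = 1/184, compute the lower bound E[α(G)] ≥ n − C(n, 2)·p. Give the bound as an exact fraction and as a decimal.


E[|E(G)|] = C(92, 2)·p = 4186 · (1/184) = 91/4.
E[α(G)] ≥ n − E[|E(G)|] = 92 − 91/4 = 277/4.
Numerically: ≈ 69.250000.
(This is only a lower bound; the true E[α(G)] may be larger.)

E[α(G)] ≥ 277/4 ≈ 69.250000.


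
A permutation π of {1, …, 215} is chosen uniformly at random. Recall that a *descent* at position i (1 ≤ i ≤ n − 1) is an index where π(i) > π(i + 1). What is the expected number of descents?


Write X = Σ X_I over i = 1, …, 214, with X_I the indicator of one descent.
There are 214 indicators.
For each fixed i, the pair (π(i), π(i+1)) is a uniformly random ordered pair of distinct values from {1, …, 215}; by symmetry P[π(i) > π(i+1)] = 1/2.
By linearity: E[X] = 214 · (1/2) = (215 − 1) · (1/2) = 107 ≈ 107.000.

E[X] = 107 = 107.000.


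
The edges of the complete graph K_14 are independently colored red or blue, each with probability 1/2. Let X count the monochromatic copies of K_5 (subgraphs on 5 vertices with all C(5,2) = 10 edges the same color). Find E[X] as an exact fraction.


Let X = Σ_S X_S over the C(14, 5) = 2002 subsets S of size 5, where X_S = 1 if the K_5 on S is monochromatic.
For a fixed S, the K_5 on S has C(5, 2) = 10 edges. P[all 10 edges red] = (1/2)^10, and likewise for blue, so P[monochromatic] = 2·(1/2)^10 = 2^{1 − 10} = 1/512.
By linearity of expectation: E[X] = C(14, 5) · 2^{1 − 10} = 2002 · 1/512 = 1001/256.
Numerically: E[X] ≈ 3.91016.

E[X] = C(14,5)·2^(1−C(5,2)) = 1001/256 ≈ 3.91016.


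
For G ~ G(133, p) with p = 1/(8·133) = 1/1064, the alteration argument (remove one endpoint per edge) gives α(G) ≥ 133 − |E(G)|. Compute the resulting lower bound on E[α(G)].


E[|E(G)|] = C(133, 2)·p = 8778 · (1/1064) = 33/4.
E[α(G)] ≥ n − E[|E(G)|] = 133 − 33/4 = 499/4.
Numerically: ≈ 124.75000.
(This is only a lower bound; the true E[α(G)] may be larger.)

E[α(G)] ≥ 499/4 ≈ 124.75000.


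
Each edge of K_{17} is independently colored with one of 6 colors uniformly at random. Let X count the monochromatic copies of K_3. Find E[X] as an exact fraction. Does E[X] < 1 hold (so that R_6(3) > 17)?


E[X] = C(17, 3) · 6^{1 − 3} = 680 · 6^{−2} = 680/36.
As a reduced fraction: E[X] = 170/9 ≈ 18.889.
Is E[X] < 1? NO.
Since E[X] ≥ 1, the first-moment bound is inconclusive at n = 17; it does NOT by itself certify R_6(3) > 17.

E[X] = 170/9 ≈ 18.889; E[X] ≥ 1; first-moment method inconclusive here.


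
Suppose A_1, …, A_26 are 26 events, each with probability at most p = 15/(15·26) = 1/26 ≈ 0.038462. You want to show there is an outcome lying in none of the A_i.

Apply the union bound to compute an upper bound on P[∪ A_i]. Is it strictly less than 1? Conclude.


Union bound: P[∪_{i=1}^{26} A_i] ≤ Σ_i P[A_i] ≤ 26·p = 26·(1/26) = 1.
Numerically: 1 ≈ 1.000000.
Is 1 < 1? NO.
Since the bound 1 is ≥ 1, the union bound is uninformative here; it does NOT by itself certify existence.

26·p = 1 ≈ 1.000000; existence NOT certified by the union bound.


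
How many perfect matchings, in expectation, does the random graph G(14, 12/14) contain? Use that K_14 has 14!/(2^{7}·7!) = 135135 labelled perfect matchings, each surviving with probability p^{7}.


K_14 has 14!/(2^{7}·7!) = 135135 labelled perfect matchings.
For each such perfect matching H, let X_H = 1 if all 7 edges of H are present in G. Then P[X_H = 1] = p^{7} = (6/7)^{7} = 279936/823543.
By linearity: E[X] = Σ_H E[X_H] = 135135 · p^{7} = 135135 · 279936/823543 = 5404164480/117649.
Numerically: E[X] ≈ 45935.

E[X] = 135135 · (6/7)^{7} = 5404164480/117649 ≈ 45935.


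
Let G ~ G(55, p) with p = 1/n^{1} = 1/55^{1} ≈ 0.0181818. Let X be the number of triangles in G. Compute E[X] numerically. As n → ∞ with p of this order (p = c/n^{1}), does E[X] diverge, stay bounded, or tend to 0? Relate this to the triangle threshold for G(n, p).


Number of potential triangles: C(55, 3) = 26235.
Each occurs with probability p³ ≈ (0.0181818)³ ≈ 6.01051841e-06.
By linearity: E[X] = C(55, 3)·p³ ≈ 26235 · 6.01051841e-06 ≈ 0.157686.
Here α = 1, so p = 1/n is exactly at the triangle threshold p ~ 1/n. Asymptotically E[X] → c³/6 = 1³/6 = 1/6 ≈ 0.166667, a bounded constant. In this regime the triangle count is asymptotically Poisson(c³/6).

E[X] ≈ 0.157686; in regime p = Θ(1/n^{1}) E[X] stays bounded (at the triangle threshold p ~ 1/n).


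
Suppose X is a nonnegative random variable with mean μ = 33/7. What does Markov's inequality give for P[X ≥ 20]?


μ = E[X] = 33/7, a = 20.
Markov: P[X ≥ 20] ≤ μ/a = (33/7)/20 = 33/140.
Numerically: ≈ 0.23571.
(Since a = 20 > μ = 4.71429, the bound 33/140 is < 1 and informative.)

P[X ≥ 20] ≤ 33/140 ≈ 0.23571.


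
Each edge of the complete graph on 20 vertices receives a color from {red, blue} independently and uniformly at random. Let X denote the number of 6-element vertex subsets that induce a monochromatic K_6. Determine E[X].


Let X = Σ_S X_S over the C(20, 6) = 38760 subsets S of size 6, where X_S = 1 if the K_6 on S is monochromatic.
For a fixed S, the K_6 on S has C(6, 2) = 15 edges. P[all 15 edges red] = (1/2)^15, and likewise for blue, so P[monochromatic] = 2·(1/2)^15 = 2^{1 − 15} = 1/16384.
Summing: E[X] = C(20, 6) · 2^{1 − 15} = 38760 · 1/16384 = 4845/2048.
Numerically: E[X] ≈ 2.365723.

E[X] = C(20,6)·2^(1−C(6,2)) = 4845/2048 ≈ 2.365723.


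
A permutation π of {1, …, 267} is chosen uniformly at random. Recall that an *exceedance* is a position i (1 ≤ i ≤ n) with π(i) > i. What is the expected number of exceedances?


Write X = Σ_{i=1}^{267} X_i, where X_i = 1_{π(i) > i}.
For each fixed i, π(i) is uniform over {1, …, 267} (marginal of a uniform permutation), so P[π(i) > i] = (n − i)/n. Summing: Σ_{i=1}^{267} (n − i)/n = (0 + 1 + … + 266)/267 = 267(267 − 1)/(2·267) = (267 − 1)/2.
Hence E[X] = Σ_{i=1}^{267} (267 − i)/267 = 133 ≈ 133.0000.

E[X] = 133 = 133.0000.


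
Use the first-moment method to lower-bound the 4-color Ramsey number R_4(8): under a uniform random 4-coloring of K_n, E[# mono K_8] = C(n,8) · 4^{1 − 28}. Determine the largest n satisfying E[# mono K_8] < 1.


We need C(n, 8) · 4^{1 − 28} < 1, i.e. C(n, 8) < 4^{28 − 1} = 18014398509481984.
Check values of n near the boundary:
  n = 402: C(402, 8) = 15770615726749950; 15770615726749950 < 18014398509481984? YES
  n = 403: C(403, 8) = 16090020602228430; 16090020602228430 < 18014398509481984? YES
  n = 404: C(404, 8) = 16415071523485570; 16415071523485570 < 18014398509481984? YES
  n = 405: C(405, 8) = 16745853821188050; 16745853821188050 < 18014398509481984? YES
  n = 406: C(406, 8) = 17082453897995850; 17082453897995850 < 18014398509481984? YES
  n = 407: C(407, 8) = 17424959239309050; 17424959239309050 < 18014398509481984? YES
  n = 408: C(408, 8) = 17773458424095231; 17773458424095231 < 18014398509481984? YES
  n = 409: C(409, 8) = 18128041135797879; 18128041135797879 < 18014398509481984? NO
  n = 410: C(410, 8) = 18488798173326195; 18488798173326195 < 18014398509481984? NO
  n = 411: C(411, 8) = 18855821462126715; 18855821462126715 < 18014398509481984? NO
The largest n with C(n, 8) < 18014398509481984 is n = 408 (where E[X] = 17773458424095231/18014398509481984 ≈ 0.986625). Hence R_4(8) > 408, i.e. R_4(8) ≥ 409.

Largest n = 408; hence R_4(8) > 408.


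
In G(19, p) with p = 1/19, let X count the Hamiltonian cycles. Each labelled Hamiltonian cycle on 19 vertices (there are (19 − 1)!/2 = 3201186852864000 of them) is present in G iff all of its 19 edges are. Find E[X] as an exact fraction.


K_19 has (19 − 1)!/2 = 3201186852864000 labelled Hamiltonian cycles.
For each such Hamiltonian cycle H, let X_H = 1 if all 19 edges of H are present in G. Then P[X_H = 1] = p^{19} = (1/19)^{19} = 1/1978419655660313589123979.
By linearity of expectation: E[X] = Σ_H E[X_H] = 3201186852864000 · p^{19} = 3201186852864000 · 1/1978419655660313589123979 = 3201186852864000/1978419655660313589123979.
Numerically: E[X] ≈ 1.61805e-09.

E[X] = 3201186852864000 · (1/19)^{19} = 3201186852864000/1978419655660313589123979 ≈ 1.61805e-09.


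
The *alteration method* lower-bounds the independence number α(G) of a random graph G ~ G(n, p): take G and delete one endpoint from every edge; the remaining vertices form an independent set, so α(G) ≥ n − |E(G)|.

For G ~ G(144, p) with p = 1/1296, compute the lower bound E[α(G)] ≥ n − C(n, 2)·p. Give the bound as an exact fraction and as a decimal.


E[|E(G)|] = C(144, 2)·p = 10296 · (1/1296) = 143/18.
E[α(G)] ≥ n − E[|E(G)|] = 144 − 143/18 = 2449/18.
Numerically: ≈ 136.056.
(This is only a lower bound; the true E[α(G)] may be larger.)

E[α(G)] ≥ 2449/18 ≈ 136.056.


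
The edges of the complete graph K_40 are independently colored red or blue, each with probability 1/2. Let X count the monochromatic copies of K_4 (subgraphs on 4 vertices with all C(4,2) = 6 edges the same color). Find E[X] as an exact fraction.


Let X = Σ_S X_S over the C(40, 4) = 91390 subsets S of size 4, where X_S = 1 if the K_4 on S is monochromatic.
For a fixed S, the K_4 on S has C(4, 2) = 6 edges. P[all 6 edges red] = (1/2)^6, and likewise for blue, so P[monochromatic] = 2·(1/2)^6 = 2^{1 − 6} = 1/32.
Summing: E[X] = C(40, 4) · 2^{1 − 6} = 91390 · 1/32 = 45695/16.
Numerically: E[X] ≈ 2855.9375.

E[X] = C(40,4)·2^(1−C(4,2)) = 45695/16 ≈ 2855.9375.


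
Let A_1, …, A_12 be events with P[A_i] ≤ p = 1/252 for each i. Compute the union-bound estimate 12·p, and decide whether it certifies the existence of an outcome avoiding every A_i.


Union bound: P[∪_{i=1}^{12} A_i] ≤ Σ_i P[A_i] ≤ 12·p = 12·(1/252) = 1/21.
Numerically: 1/21 ≈ 0.047619.
Is 1/21 < 1? YES.
Since P[∪ A_i] ≤ 1/21 < 1, the complement has P[∩ A_i^c] ≥ 1 − 1/21 = 20/21 > 0, so some outcome avoids every A_i.

12·p = 1/21 ≈ 0.047619; existence CERTIFIED by the union bound.


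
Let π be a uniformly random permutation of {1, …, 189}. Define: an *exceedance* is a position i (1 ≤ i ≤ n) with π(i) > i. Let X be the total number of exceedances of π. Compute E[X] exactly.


Write X = Σ_{i=1}^{189} X_i, where X_i = 1_{π(i) > i}.
For each fixed i, π(i) is uniform over {1, …, 189} (marginal of a uniform permutation), so P[π(i) > i] = (n − i)/n. Summing: Σ_{i=1}^{189} (n − i)/n = (0 + 1 + … + 188)/189 = 189(189 − 1)/(2·189) = (189 − 1)/2.
Hence E[X] = Σ_{i=1}^{189} (189 − i)/189 = 94 ≈ 94.000000.

E[X] = 94 = 94.000000.


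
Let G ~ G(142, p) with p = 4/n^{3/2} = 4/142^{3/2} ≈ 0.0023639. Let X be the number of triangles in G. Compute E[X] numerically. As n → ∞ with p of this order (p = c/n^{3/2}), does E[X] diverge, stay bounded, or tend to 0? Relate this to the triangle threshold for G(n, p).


Number of potential triangles: C(142, 3) = 467180.
Each occurs with probability p³ ≈ (0.0023639)³ ≈ 1.3209380e-08.
By linearity: E[X] = C(142, 3)·p³ ≈ 467180 · 1.3209380e-08 ≈ 0.00617.
Since α = 3/2 > 1, p = c/n^{3/2} = o(1/n) is below the triangle threshold p ~ 1/n. Asymptotically E[X] ~ (c³/6)·n^{3(1−α)} = (4³/6)·n^{-1.5} → 0, so by Markov's inequality G has no triangles w.h.p.

E[X] ≈ 0.00617; in regime p = Θ(1/n^{3/2}) E[X] tends to 0 (below the triangle threshold p ~ 1/n).


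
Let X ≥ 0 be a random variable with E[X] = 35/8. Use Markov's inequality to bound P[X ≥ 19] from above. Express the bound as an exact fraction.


μ = E[X] = 35/8, a = 19.
Markov: P[X ≥ 19] ≤ μ/a = (35/8)/19 = 35/152.
Numerically: ≈ 0.230.
(Since a = 19 > μ = 4.375, the bound 35/152 is < 1 and informative.)

P[X ≥ 19] ≤ 35/152 ≈ 0.230.


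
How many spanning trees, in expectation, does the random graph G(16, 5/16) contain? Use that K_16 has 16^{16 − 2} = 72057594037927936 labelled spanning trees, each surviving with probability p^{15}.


K_16 has 16^{16 − 2} = 72057594037927936 labelled spanning trees.
For each such spanning tree H, let X_H = 1 if all 15 edges of H are present in G. Then P[X_H = 1] = p^{15} = (5/16)^{15} = 30517578125/1152921504606846976.
By linearity: E[X] = Σ_H E[X_H] = 72057594037927936 · p^{15} = 72057594037927936 · 30517578125/1152921504606846976 = 30517578125/16.
Numerically: E[X] ≈ 1.90735e+09.

E[X] = 72057594037927936 · (5/16)^{15} = 30517578125/16 ≈ 1.90735e+09.


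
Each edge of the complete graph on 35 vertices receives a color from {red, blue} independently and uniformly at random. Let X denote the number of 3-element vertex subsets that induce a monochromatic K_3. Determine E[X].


Let X = Σ_S X_S over the C(35, 3) = 6545 subsets S of size 3, where X_S = 1 if the K_3 on S is monochromatic.
For a fixed S, the K_3 on S has C(3, 2) = 3 edges. P[all 3 edges red] = (1/2)^3, and likewise for blue, so P[monochromatic] = 2·(1/2)^3 = 2^{1 − 3} = 1/4.
Summing: E[X] = C(35, 3) · 2^{1 − 3} = 6545 · 1/4 = 6545/4.
Numerically: E[X] ≈ 1636.25000.

E[X] = C(35,3)·2^(1−C(3,2)) = 6545/4 ≈ 1636.25000.


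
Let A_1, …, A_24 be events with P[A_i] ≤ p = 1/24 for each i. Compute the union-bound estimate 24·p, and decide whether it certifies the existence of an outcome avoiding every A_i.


Union bound: P[∪_{i=1}^{24} A_i] ≤ Σ_i P[A_i] ≤ 24·p = 24·(1/24) = 1.
Numerically: 1 ≈ 1.00000.
Is 1 < 1? NO.
Since the bound 1 is ≥ 1, the union bound is uninformative here; it does NOT by itself certify existence.

24·p = 1 ≈ 1.00000; existence NOT certified by the union bound.


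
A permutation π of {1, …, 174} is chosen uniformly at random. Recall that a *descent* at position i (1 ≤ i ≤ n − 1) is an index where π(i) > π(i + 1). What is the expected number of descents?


Write X = Σ X_I over i = 1, …, 173, with X_I the indicator of one descent.
There are 173 indicators.
For each fixed i, the pair (π(i), π(i+1)) is a uniformly random ordered pair of distinct values from {1, …, 174}; by symmetry P[π(i) > π(i+1)] = 1/2.
By linearity: E[X] = 173 · (1/2) = (174 − 1) · (1/2) = 173/2 ≈ 86.50000.

E[X] = 173/2 = 86.50000.


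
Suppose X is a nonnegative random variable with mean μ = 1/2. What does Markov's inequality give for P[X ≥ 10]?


μ = E[X] = 1/2, a = 10.
Markov: P[X ≥ 10] ≤ μ/a = (1/2)/10 = 1/20.
Numerically: ≈ 0.050000.
(Since a = 10 > μ = 0.500000, the bound 1/20 is < 1 and informative.)

P[X ≥ 10] ≤ 1/20 ≈ 0.050000.


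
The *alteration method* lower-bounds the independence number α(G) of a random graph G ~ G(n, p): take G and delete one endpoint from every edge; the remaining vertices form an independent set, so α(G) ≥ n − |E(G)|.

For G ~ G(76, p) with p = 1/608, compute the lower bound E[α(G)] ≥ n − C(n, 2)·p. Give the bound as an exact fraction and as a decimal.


E[|E(G)|] = C(76, 2)·p = 2850 · (1/608) = 75/16.
E[α(G)] ≥ n − E[|E(G)|] = 76 − 75/16 = 1141/16.
Numerically: ≈ 71.3125.
(This is only a lower bound; the true E[α(G)] may be larger.)

E[α(G)] ≥ 1141/16 ≈ 71.3125.


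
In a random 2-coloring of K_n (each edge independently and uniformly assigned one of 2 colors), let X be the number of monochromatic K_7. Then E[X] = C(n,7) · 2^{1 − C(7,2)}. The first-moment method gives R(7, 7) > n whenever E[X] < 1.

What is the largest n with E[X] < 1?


We need C(n, 7) · 2^{1 − 21} < 1, i.e. C(n, 7) < 2^{21 − 1} = 1048576.
Check values of n near the boundary:
  n = 24: C(24, 7) = 346104; 346104 < 1048576? YES
  n = 25: C(25, 7) = 480700; 480700 < 1048576? YES
  n = 26: C(26, 7) = 657800; 657800 < 1048576? YES
  n = 27: C(27, 7) = 888030; 888030 < 1048576? YES
  n = 28: C(28, 7) = 1184040; 1184040 < 1048576? NO
  n = 29: C(29, 7) = 1560780; 1560780 < 1048576? NO
The largest n with C(n, 7) < 1048576 is n = 27 (where E[X] = 444015/524288 ≈ 0.847). Hence R(7, 7) > 27, i.e. R(7, 7) ≥ 28.

Largest n = 27; hence R(7, 7) > 27.


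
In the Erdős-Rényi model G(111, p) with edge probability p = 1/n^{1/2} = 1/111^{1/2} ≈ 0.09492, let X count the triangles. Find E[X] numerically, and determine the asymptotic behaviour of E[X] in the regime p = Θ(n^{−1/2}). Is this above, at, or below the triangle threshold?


Number of potential triangles: C(111, 3) = 221815.
Each occurs with probability p³ ≈ (0.09492)³ ≈ 8.550973e-04.
By linearity: E[X] = C(111, 3)·p³ ≈ 221815 · 8.550973e-04 ≈ 189.6734.
Since α = 1/2 < 1, p = c/n^{1/2} ≫ 1/n is above the triangle threshold p ~ 1/n. Asymptotically E[X] ~ (c³/6)·n^{3(1−α)} = (1³/6)·n^{1.5} → ∞; triangles are abundant w.h.p.

E[X] ≈ 189.6734; in regime p = Θ(1/n^{1/2}) E[X] diverges (above the triangle threshold p ~ 1/n).


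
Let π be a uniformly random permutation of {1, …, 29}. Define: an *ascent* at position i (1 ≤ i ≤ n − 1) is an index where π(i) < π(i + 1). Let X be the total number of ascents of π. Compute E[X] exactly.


Write X = Σ X_I over i = 1, …, 28, with X_I the indicator of one ascent.
There are 28 indicators.
For each fixed i, the pair (π(i), π(i+1)) is a uniformly random ordered pair of distinct values from {1, …, 29}; by symmetry P[π(i) < π(i+1)] = 1/2.
By linearity: E[X] = 28 · (1/2) = (29 − 1) · (1/2) = 14 ≈ 14.0000.

E[X] = 14 = 14.0000.


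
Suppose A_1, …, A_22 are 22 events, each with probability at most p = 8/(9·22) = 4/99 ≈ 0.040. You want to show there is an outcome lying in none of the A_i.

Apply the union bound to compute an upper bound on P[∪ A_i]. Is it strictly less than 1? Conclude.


Union bound: P[∪_{i=1}^{22} A_i] ≤ Σ_i P[A_i] ≤ 22·p = 22·(4/99) = 8/9.
Numerically: 8/9 ≈ 0.889.
Is 8/9 < 1? YES.
Since P[∪ A_i] ≤ 8/9 < 1, the complement has P[∩ A_i^c] ≥ 1 − 8/9 = 1/9 > 0, so some outcome avoids every A_i.

22·p = 8/9 ≈ 0.889; existence CERTIFIED by the union bound.


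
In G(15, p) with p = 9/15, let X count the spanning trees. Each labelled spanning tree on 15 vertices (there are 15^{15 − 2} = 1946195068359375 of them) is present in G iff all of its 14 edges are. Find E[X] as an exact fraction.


K_15 has 15^{15 − 2} = 1946195068359375 labelled spanning trees.
For each such spanning tree H, let X_H = 1 if all 14 edges of H are present in G. Then P[X_H = 1] = p^{14} = (3/5)^{14} = 4782969/6103515625.
By linearity: E[X] = Σ_H E[X_H] = 1946195068359375 · p^{14} = 1946195068359375 · 4782969/6103515625 = 7625597484987/5.
Numerically: E[X] ≈ 1.5251e+12.

E[X] = 1946195068359375 · (3/5)^{14} = 7625597484987/5 ≈ 1.5251e+12.


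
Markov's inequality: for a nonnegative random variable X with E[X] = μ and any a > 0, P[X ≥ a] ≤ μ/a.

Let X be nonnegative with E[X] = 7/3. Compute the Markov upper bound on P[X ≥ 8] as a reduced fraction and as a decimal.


μ = E[X] = 7/3, a = 8.
Markov: P[X ≥ 8] ≤ μ/a = (7/3)/8 = 7/24.
Numerically: ≈ 0.2917.
(Since a = 8 > μ = 2.3333, the bound 7/24 is < 1 and informative.)

P[X ≥ 8] ≤ 7/24 ≈ 0.2917.


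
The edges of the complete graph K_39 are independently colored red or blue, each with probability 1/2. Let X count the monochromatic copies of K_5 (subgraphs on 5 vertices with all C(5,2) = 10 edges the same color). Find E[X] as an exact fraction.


Let X = Σ_S X_S over the C(39, 5) = 575757 subsets S of size 5, where X_S = 1 if the K_5 on S is monochromatic.
For a fixed S, the K_5 on S has C(5, 2) = 10 edges. P[all 10 edges red] = (1/2)^10, and likewise for blue, so P[monochromatic] = 2·(1/2)^10 = 2^{1 − 10} = 1/512.
By linearity: E[X] = C(39, 5) · 2^{1 − 10} = 575757 · 1/512 = 575757/512.
Numerically: E[X] ≈ 1124.5254.

E[X] = C(39,5)·2^(1−C(5,2)) = 575757/512 ≈ 1124.5254.


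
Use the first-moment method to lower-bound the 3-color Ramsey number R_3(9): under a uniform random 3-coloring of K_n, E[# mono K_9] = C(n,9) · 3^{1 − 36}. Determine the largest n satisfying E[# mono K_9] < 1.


We need C(n, 9) · 3^{1 − 36} < 1, i.e. C(n, 9) < 3^{36 − 1} = 50031545098999707.
Check values of n near the boundary:
  n = 295: C(295, 9) = 41221140106119260; 41221140106119260 < 50031545098999707? YES
  n = 296: C(296, 9) = 42513789098994080; 42513789098994080 < 50031545098999707? YES
  n = 297: C(297, 9) = 43842345008337645; 43842345008337645 < 50031545098999707? YES
  n = 298: C(298, 9) = 45207677551849890; 45207677551849890 < 50031545098999707? YES
  n = 299: C(299, 9) = 46610674441390059; 46610674441390059 < 50031545098999707? YES
  n = 300: C(300, 9) = 48052241692154700; 48052241692154700 < 50031545098999707? YES
  n = 301: C(301, 9) = 49533303936090975; 49533303936090975 < 50031545098999707? YES
  n = 302: C(302, 9) = 51054804739588650; 51054804739588650 < 50031545098999707? NO
  n = 303: C(303, 9) = 52617706925494425; 52617706925494425 < 50031545098999707? NO
  n = 304: C(304, 9) = 54222992899492560; 54222992899492560 < 50031545098999707? NO
The largest n with C(n, 9) < 50031545098999707 is n = 301 (where E[X] = 16511101312030325/16677181699666569 ≈ 0.990041). Hence R_3(9) > 301, i.e. R_3(9) ≥ 302.

Largest n = 301; hence R_3(9) > 301.


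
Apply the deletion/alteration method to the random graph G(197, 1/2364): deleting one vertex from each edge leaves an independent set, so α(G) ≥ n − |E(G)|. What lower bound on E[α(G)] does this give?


E[|E(G)|] = C(197, 2)·p = 19306 · (1/2364) = 49/6.
E[α(G)] ≥ n − E[|E(G)|] = 197 − 49/6 = 1133/6.
Numerically: ≈ 188.8333.
(This is only a lower bound; the true E[α(G)] may be larger.)

E[α(G)] ≥ 1133/6 ≈ 188.8333.


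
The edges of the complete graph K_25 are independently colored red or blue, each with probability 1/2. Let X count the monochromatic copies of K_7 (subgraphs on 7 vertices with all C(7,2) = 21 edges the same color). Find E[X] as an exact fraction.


Let X = Σ_S X_S over the C(25, 7) = 480700 subsets S of size 7, where X_S = 1 if the K_7 on S is monochromatic.
For a fixed S, the K_7 on S has C(7, 2) = 21 edges. P[all 21 edges red] = (1/2)^21, and likewise for blue, so P[monochromatic] = 2·(1/2)^21 = 2^{1 − 21} = 1/1048576.
By linearity: E[X] = C(25, 7) · 2^{1 − 21} = 480700 · 1/1048576 = 120175/262144.
Numerically: E[X] ≈ 0.458431.

E[X] = C(25,7)·2^(1−C(7,2)) = 120175/262144 ≈ 0.458431.


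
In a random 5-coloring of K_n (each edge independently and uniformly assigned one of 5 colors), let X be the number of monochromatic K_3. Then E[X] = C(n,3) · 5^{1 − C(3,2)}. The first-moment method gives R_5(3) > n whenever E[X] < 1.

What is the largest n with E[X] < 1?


We need C(n, 3) · 5^{1 − 3} < 1, i.e. C(n, 3) < 5^{3 − 1} = 25.
Check values of n near the boundary:
  n = 3: C(3, 3) = 1; 1 < 25? YES
  n = 4: C(4, 3) = 4; 4 < 25? YES
  n = 5: C(5, 3) = 10; 10 < 25? YES
  n = 6: C(6, 3) = 20; 20 < 25? YES
  n = 7: C(7, 3) = 35; 35 < 25? NO
  n = 8: C(8, 3) = 56; 56 < 25? NO
  n = 9: C(9, 3) = 84; 84 < 25? NO
The largest n with C(n, 3) < 25 is n = 6 (where E[X] = 4/5 ≈ 0.80000). Hence R_5(3) > 6, i.e. R_5(3) ≥ 7.

Largest n = 6; hence R_5(3) > 6.


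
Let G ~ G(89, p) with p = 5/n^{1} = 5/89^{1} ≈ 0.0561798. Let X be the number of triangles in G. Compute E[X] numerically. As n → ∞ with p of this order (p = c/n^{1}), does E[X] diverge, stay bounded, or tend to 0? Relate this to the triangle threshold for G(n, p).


Number of potential triangles: C(89, 3) = 113564.
Each occurs with probability p³ ≈ (0.0561798)³ ≈ 1.77312761e-04.
By linearity: E[X] = C(89, 3)·p³ ≈ 113564 · 1.77312761e-04 ≈ 20.136346.
Here α = 1, so p = 5/n is exactly at the triangle threshold p ~ 1/n. Asymptotically E[X] → c³/6 = 5³/6 = 125/6 ≈ 20.833333, a bounded constant. In this regime the triangle count is asymptotically Poisson(c³/6).

E[X] ≈ 20.136346; in regime p = Θ(1/n^{1}) E[X] stays bounded (at the triangle threshold p ~ 1/n).


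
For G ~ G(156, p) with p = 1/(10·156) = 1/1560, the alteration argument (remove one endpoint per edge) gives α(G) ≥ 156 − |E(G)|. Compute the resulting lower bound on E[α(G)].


E[|E(G)|] = C(156, 2)·p = 12090 · (1/1560) = 31/4.
E[α(G)] ≥ n − E[|E(G)|] = 156 − 31/4 = 593/4.
Numerically: ≈ 148.250000.
(This is only a lower bound; the true E[α(G)] may be larger.)

E[α(G)] ≥ 593/4 ≈ 148.250000.


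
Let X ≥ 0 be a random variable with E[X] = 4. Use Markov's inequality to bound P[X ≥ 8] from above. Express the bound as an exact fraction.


μ = E[X] = 4, a = 8.
Markov: P[X ≥ 8] ≤ μ/a = (4)/8 = 1/2.
Numerically: ≈ 0.5000.
(Since a = 8 > μ = 4.0000, the bound 1/2 is < 1 and informative.)

P[X ≥ 8] ≤ 1/2 ≈ 0.5000.


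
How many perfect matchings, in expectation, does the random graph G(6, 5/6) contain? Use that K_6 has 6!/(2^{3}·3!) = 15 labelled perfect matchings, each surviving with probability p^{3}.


K_6 has 6!/(2^{3}·3!) = 15 labelled perfect matchings.
For each such perfect matching H, let X_H = 1 if all 3 edges of H are present in G. Then P[X_H = 1] = p^{3} = (5/6)^{3} = 125/216.
Summing the indicators: E[X] = Σ_H E[X_H] = 15 · p^{3} = 15 · 125/216 = 625/72.
Numerically: E[X] ≈ 8.681.

E[X] = 15 · (5/6)^{3} = 625/72 ≈ 8.681.


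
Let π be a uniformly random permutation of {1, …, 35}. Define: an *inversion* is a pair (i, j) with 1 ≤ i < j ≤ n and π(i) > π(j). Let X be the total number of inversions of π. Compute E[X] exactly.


Write X = Σ X_I over the C(35, 2) = 595 pairs i < j, with X_I the indicator of one inversion.
There are 595 indicators.
For each fixed pair i < j, the values π(i) and π(j) are two distinct elements of {1, …, 35} in uniformly random order; by symmetry P[π(i) > π(j)] = 1/2.
By linearity: E[X] = 595 · (1/2) = C(35, 2) · (1/2) = 595/2 = 595/2 ≈ 297.50000.

E[X] = 595/2 = 297.50000.


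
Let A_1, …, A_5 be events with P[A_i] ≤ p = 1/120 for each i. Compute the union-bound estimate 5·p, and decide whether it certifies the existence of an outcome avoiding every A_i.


Union bound: P[∪_{i=1}^{5} A_i] ≤ Σ_i P[A_i] ≤ 5·p = 5·(1/120) = 1/24.
Numerically: 1/24 ≈ 0.042.
Is 1/24 < 1? YES.
Since P[∪ A_i] ≤ 1/24 < 1, the complement has P[∩ A_i^c] ≥ 1 − 1/24 = 23/24 > 0, so some outcome avoids every A_i.

5·p = 1/24 ≈ 0.042; existence CERTIFIED by the union bound.


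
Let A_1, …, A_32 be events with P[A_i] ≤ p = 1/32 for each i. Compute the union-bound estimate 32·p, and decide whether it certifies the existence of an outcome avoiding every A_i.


Union bound: P[∪_{i=1}^{32} A_i] ≤ Σ_i P[A_i] ≤ 32·p = 32·(1/32) = 1.
Numerically: 1 ≈ 1.00000.
Is 1 < 1? NO.
Since the bound 1 is ≥ 1, the union bound is uninformative here; it does NOT by itself certify existence.

32·p = 1 ≈ 1.00000; existence NOT certified by the union bound.


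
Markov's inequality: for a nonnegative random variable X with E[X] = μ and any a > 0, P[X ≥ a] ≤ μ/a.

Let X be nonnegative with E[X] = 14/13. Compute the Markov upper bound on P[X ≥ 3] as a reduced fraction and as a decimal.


μ = E[X] = 14/13, a = 3.
Markov: P[X ≥ 3] ≤ μ/a = (14/13)/3 = 14/39.
Numerically: ≈ 0.35897.
(Since a = 3 > μ = 1.07692, the bound 14/39 is < 1 and informative.)

P[X ≥ 3] ≤ 14/39 ≈ 0.35897.


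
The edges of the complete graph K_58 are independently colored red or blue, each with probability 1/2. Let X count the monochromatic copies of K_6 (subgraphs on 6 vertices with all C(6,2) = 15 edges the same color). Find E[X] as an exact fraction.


Let X = Σ_S X_S over the C(58, 6) = 40475358 subsets S of size 6, where X_S = 1 if the K_6 on S is monochromatic.
For a fixed S, the K_6 on S has C(6, 2) = 15 edges. P[all 15 edges red] = (1/2)^15, and likewise for blue, so P[monochromatic] = 2·(1/2)^15 = 2^{1 − 15} = 1/16384.
By linearity of expectation: E[X] = C(58, 6) · 2^{1 − 15} = 40475358 · 1/16384 = 20237679/8192.
Numerically: E[X] ≈ 2470.4198.

E[X] = C(58,6)·2^(1−C(6,2)) = 20237679/8192 ≈ 2470.4198.


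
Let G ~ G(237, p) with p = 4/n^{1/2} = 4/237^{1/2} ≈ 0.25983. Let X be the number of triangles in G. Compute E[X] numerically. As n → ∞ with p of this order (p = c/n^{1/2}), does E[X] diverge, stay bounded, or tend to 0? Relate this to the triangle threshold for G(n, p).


Number of potential triangles: C(237, 3) = 2190670.
Each occurs with probability p³ ≈ (0.25983)³ ≈ 1.7541125e-02.
By linearity: E[X] = C(237, 3)·p³ ≈ 2190670 · 1.7541125e-02 ≈ 38426.81733.
Since α = 1/2 < 1, p = c/n^{1/2} ≫ 1/n is above the triangle threshold p ~ 1/n. Asymptotically E[X] ~ (c³/6)·n^{3(1−α)} = (4³/6)·n^{1.5} → ∞; triangles are abundant w.h.p.

E[X] ≈ 38426.81733; in regime p = Θ(1/n^{1/2}) E[X] diverges (above the triangle threshold p ~ 1/n).


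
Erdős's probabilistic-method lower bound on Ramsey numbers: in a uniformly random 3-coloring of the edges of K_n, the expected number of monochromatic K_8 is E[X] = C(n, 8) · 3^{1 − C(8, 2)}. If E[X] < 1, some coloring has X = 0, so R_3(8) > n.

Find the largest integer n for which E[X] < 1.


We need C(n, 8) · 3^{1 − 28} < 1, i.e. C(n, 8) < 3^{28 − 1} = 7625597484987.
Check values of n near the boundary:
  n = 155: C(155, 8) = 6876747915675; 6876747915675 < 7625597484987? YES
  n = 156: C(156, 8) = 7248464019225; 7248464019225 < 7625597484987? YES
  n = 157: C(157, 8) = 7637643295425; 7637643295425 < 7625597484987? NO
  n = 158: C(158, 8) = 8044984271181; 8044984271181 < 7625597484987? NO
The largest n with C(n, 8) < 7625597484987 is n = 156 (where E[X] = 805384891025/847288609443 ≈ 0.9505437). Hence R_3(8) > 156, i.e. R_3(8) ≥ 157.

Largest n = 156; hence R_3(8) > 156.


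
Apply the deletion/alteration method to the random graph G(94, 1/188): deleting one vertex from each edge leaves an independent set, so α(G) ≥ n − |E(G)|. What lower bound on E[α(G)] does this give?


E[|E(G)|] = C(94, 2)·p = 4371 · (1/188) = 93/4.
E[α(G)] ≥ n − E[|E(G)|] = 94 − 93/4 = 283/4.
Numerically: ≈ 70.750.
(This is only a lower bound; the true E[α(G)] may be larger.)

E[α(G)] ≥ 283/4 ≈ 70.750.


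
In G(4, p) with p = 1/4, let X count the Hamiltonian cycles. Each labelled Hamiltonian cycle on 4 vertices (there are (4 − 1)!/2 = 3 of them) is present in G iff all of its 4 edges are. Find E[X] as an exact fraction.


K_4 has (4 − 1)!/2 = 3 labelled Hamiltonian cycles.
For each such Hamiltonian cycle H, let X_H = 1 if all 4 edges of H are present in G. Then P[X_H = 1] = p^{4} = (1/4)^{4} = 1/256.
By linearity: E[X] = Σ_H E[X_H] = 3 · p^{4} = 3 · 1/256 = 3/256.
Numerically: E[X] ≈ 0.01172.

E[X] = 3 · (1/4)^{4} = 3/256 ≈ 0.01172.


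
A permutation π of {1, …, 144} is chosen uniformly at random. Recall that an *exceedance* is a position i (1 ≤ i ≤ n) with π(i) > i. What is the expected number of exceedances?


Write X = Σ_{i=1}^{144} X_i, where X_i = 1_{π(i) > i}.
For each fixed i, π(i) is uniform over {1, …, 144} (marginal of a uniform permutation), so P[π(i) > i] = (n − i)/n. Summing: Σ_{i=1}^{144} (n − i)/n = (0 + 1 + … + 143)/144 = 144(144 − 1)/(2·144) = (144 − 1)/2.
Hence E[X] = Σ_{i=1}^{144} (144 − i)/144 = 143/2 ≈ 71.50000.

E[X] = 143/2 = 71.50000.


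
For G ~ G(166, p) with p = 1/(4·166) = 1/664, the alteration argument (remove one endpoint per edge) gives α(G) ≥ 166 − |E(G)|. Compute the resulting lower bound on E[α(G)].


E[|E(G)|] = C(166, 2)·p = 13695 · (1/664) = 165/8.
E[α(G)] ≥ n − E[|E(G)|] = 166 − 165/8 = 1163/8.
Numerically: ≈ 145.375000.
(This is only a lower bound; the true E[α(G)] may be larger.)

E[α(G)] ≥ 1163/8 ≈ 145.375000.


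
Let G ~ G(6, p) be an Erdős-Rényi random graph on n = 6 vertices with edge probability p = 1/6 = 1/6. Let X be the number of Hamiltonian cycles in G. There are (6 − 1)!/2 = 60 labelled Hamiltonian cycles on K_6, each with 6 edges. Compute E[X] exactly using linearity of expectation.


K_6 has (6 − 1)!/2 = 60 labelled Hamiltonian cycles.
For each such Hamiltonian cycle H, let X_H = 1 if all 6 edges of H are present in G. Then P[X_H = 1] = p^{6} = (1/6)^{6} = 1/46656.
By linearity of expectation: E[X] = Σ_H E[X_H] = 60 · p^{6} = 60 · 1/46656 = 5/3888.
Numerically: E[X] ≈ 0.00128601.

E[X] = 60 · (1/6)^{6} = 5/3888 ≈ 0.00128601.


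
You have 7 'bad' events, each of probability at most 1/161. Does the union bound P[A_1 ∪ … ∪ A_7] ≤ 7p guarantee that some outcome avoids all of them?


Union bound: P[∪_{i=1}^{7} A_i] ≤ Σ_i P[A_i] ≤ 7·p = 7·(1/161) = 1/23.
Numerically: 1/23 ≈ 0.04348.
Is 1/23 < 1? YES.
Since P[∪ A_i] ≤ 1/23 < 1, the complement has P[∩ A_i^c] ≥ 1 − 1/23 = 22/23 > 0, so some outcome avoids every A_i.

7·p = 1/23 ≈ 0.04348; existence CERTIFIED by the union bound.


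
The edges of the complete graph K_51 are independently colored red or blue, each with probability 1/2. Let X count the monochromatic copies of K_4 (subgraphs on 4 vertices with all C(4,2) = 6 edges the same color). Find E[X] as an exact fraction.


Let X = Σ_S X_S over the C(51, 4) = 249900 subsets S of size 4, where X_S = 1 if the K_4 on S is monochromatic.
For a fixed S, the K_4 on S has C(4, 2) = 6 edges. P[all 6 edges red] = (1/2)^6, and likewise for blue, so P[monochromatic] = 2·(1/2)^6 = 2^{1 − 6} = 1/32.
Summing: E[X] = C(51, 4) · 2^{1 − 6} = 249900 · 1/32 = 62475/8.
Numerically: E[X] ≈ 7809.375.

E[X] = C(51,4)·2^(1−C(4,2)) = 62475/8 ≈ 7809.375.


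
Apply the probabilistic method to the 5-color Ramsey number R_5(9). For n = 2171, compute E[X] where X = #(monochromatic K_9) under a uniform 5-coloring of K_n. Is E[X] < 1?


E[X] = C(2171, 9) · 5^{1 − 36} = 2903784578674959601827205 · 5^{−35} = 2903784578674959601827205/2910383045673370361328125.
As a reduced fraction: E[X] = 580756915734991920365441/582076609134674072265625 ≈ 0.997733.
Is E[X] < 1? YES.
Since E[X] < 1, there exists a 5-coloring of K_{2171} with no monochromatic K_9; hence R_5(9) > 2171.

E[X] = 580756915734991920365441/582076609134674072265625 ≈ 0.997733; E[X] < 1, so R_5(9) > 2171.


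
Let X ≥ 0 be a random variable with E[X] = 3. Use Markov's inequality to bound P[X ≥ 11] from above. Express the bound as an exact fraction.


μ = E[X] = 3, a = 11.
Markov: P[X ≥ 11] ≤ μ/a = (3)/11 = 3/11.
Numerically: ≈ 0.273.
(Since a = 11 > μ = 3.000, the bound 3/11 is < 1 and informative.)

P[X ≥ 11] ≤ 3/11 ≈ 0.273.


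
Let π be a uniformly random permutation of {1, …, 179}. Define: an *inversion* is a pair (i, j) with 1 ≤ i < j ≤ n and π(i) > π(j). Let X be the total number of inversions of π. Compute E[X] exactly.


Write X = Σ X_I over the C(179, 2) = 15931 pairs i < j, with X_I the indicator of one inversion.
There are 15931 indicators.
For each fixed pair i < j, the values π(i) and π(j) are two distinct elements of {1, …, 179} in uniformly random order; by symmetry P[π(i) > π(j)] = 1/2.
By linearity: E[X] = 15931 · (1/2) = C(179, 2) · (1/2) = 15931/2 = 15931/2 ≈ 7965.500000.

E[X] = 15931/2 = 7965.500000.


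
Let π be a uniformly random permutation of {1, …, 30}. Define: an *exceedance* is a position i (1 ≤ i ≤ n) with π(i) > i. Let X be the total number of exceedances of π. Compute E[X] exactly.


Write X = Σ_{i=1}^{30} X_i, where X_i = 1_{π(i) > i}.
For each fixed i, π(i) is uniform over {1, …, 30} (marginal of a uniform permutation), so P[π(i) > i] = (n − i)/n. Summing: Σ_{i=1}^{30} (n − i)/n = (0 + 1 + … + 29)/30 = 30(30 − 1)/(2·30) = (30 − 1)/2.
Hence E[X] = Σ_{i=1}^{30} (30 − i)/30 = 29/2 ≈ 14.500000.

E[X] = 29/2 = 14.500000.


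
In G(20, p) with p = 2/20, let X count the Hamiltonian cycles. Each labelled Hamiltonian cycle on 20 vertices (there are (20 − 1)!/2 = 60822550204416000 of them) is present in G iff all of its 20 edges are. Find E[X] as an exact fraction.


K_20 has (20 − 1)!/2 = 60822550204416000 labelled Hamiltonian cycles.
For each such Hamiltonian cycle H, let X_H = 1 if all 20 edges of H are present in G. Then P[X_H = 1] = p^{20} = (1/10)^{20} = 1/100000000000000000000.
Summing the indicators: E[X] = Σ_H E[X_H] = 60822550204416000 · p^{20} = 60822550204416000 · 1/100000000000000000000 = 14849255421/24414062500000.
Numerically: E[X] ≈ 0.000608.

E[X] = 60822550204416000 · (1/10)^{20} = 14849255421/24414062500000 ≈ 0.000608.


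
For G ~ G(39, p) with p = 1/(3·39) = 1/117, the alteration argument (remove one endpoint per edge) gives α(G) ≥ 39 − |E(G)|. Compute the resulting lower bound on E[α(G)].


E[|E(G)|] = C(39, 2)·p = 741 · (1/117) = 19/3.
E[α(G)] ≥ n − E[|E(G)|] = 39 − 19/3 = 98/3.
Numerically: ≈ 32.6667.
(This is only a lower bound; the true E[α(G)] may be larger.)

E[α(G)] ≥ 98/3 ≈ 32.6667.


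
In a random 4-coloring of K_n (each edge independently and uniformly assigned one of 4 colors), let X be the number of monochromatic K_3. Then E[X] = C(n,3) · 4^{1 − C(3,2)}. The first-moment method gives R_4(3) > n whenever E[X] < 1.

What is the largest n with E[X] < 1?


We need C(n, 3) · 4^{1 − 3} < 1, i.e. C(n, 3) < 4^{3 − 1} = 16.
Check values of n near the boundary:
  n = 3: C(3, 3) = 1; 1 < 16? YES
  n = 4: C(4, 3) = 4; 4 < 16? YES
  n = 5: C(5, 3) = 10; 10 < 16? YES
  n = 6: C(6, 3) = 20; 20 < 16? NO
  n = 7: C(7, 3) = 35; 35 < 16? NO
The largest n with C(n, 3) < 16 is n = 5 (where E[X] = 5/8 ≈ 0.62500). Hence R_4(3) > 5, i.e. R_4(3) ≥ 6.

Largest n = 5; hence R_4(3) > 5.


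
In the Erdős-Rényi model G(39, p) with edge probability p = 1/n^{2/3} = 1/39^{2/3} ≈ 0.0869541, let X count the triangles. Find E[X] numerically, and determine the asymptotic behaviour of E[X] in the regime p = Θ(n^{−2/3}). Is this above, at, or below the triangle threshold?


Number of potential triangles: C(39, 3) = 9139.
Each occurs with probability p³ ≈ (0.0869541)³ ≈ 6.57462196e-04.
By linearity: E[X] = C(39, 3)·p³ ≈ 9139 · 6.57462196e-04 ≈ 6.008547.
Since α = 2/3 < 1, p = c/n^{2/3} ≫ 1/n is above the triangle threshold p ~ 1/n. Asymptotically E[X] ~ (c³/6)·n^{3(1−α)} = (1³/6)·n^{1} → ∞; triangles are abundant w.h.p.

E[X] ≈ 6.008547; in regime p = Θ(1/n^{2/3}) E[X] diverges (above the triangle threshold p ~ 1/n).


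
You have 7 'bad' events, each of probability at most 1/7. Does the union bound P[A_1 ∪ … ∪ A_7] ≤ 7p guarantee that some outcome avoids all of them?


Union bound: P[∪_{i=1}^{7} A_i] ≤ Σ_i P[A_i] ≤ 7·p = 7·(1/7) = 1.
Numerically: 1 ≈ 1.000000.
Is 1 < 1? NO.
Since the bound 1 is ≥ 1, the union bound is uninformative here; it does NOT by itself certify existence.

7·p = 1 ≈ 1.000000; existence NOT certified by the union bound.


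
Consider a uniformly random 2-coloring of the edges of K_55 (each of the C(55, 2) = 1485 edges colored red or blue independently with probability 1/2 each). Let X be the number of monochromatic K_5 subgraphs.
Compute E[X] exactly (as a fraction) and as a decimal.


Let X = Σ_S X_S over the C(55, 5) = 3478761 subsets S of size 5, where X_S = 1 if the K_5 on S is monochromatic.
For a fixed S, the K_5 on S has C(5, 2) = 10 edges. P[all 10 edges red] = (1/2)^10, and likewise for blue, so P[monochromatic] = 2·(1/2)^10 = 2^{1 − 10} = 1/512.
By linearity: E[X] = C(55, 5) · 2^{1 − 10} = 3478761 · 1/512 = 3478761/512.
Numerically: E[X] ≈ 6794.4551.

E[X] = C(55,5)·2^(1−C(5,2)) = 3478761/512 ≈ 6794.4551.
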